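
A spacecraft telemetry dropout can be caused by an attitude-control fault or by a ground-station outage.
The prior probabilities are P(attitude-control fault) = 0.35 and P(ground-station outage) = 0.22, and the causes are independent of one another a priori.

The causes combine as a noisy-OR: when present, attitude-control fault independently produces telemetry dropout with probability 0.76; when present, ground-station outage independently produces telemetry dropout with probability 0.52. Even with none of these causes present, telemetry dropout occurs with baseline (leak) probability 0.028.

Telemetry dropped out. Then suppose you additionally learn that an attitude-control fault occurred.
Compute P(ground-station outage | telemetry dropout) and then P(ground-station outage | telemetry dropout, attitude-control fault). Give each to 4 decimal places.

Under noisy-OR, P(telemetry dropout | causes) = 1 − (1−0.028)·∏(1−qᵢ) over the active causes.
Enumerate the 4 (attitude-control fault, ground-station outage) configurations and weight by the priors:
  P(telemetry dropout) = 0.028·0.65·0.78 + 0.53344·0.65·0.22 + 0.76672·0.35·0.78 + 0.888026·0.35·0.22
        = 0.014196 + 0.076282 + 0.209315 + 0.068378 = 0.368171
Keeping only the ground-station outage-present terms gives 0.144660, so
  P(ground-station outage | telemetry dropout) = 0.144660 / 0.368171 ≈ 0.3929

Now also conditioning on attitude-control fault=true:
Enumerate both values of ground-station outage and weight by the priors:
  P(telemetry dropout | attitude-control fault) = 0.76672×0.78 + 0.888026×0.22
        = 0.598042 + 0.195366 = 0.793408
Keeping only the ground-station outage-present terms gives 0.195366, so
  P(ground-station outage | telemetry dropout, attitude-control fault) = 0.195366 / 0.793408 ≈ 0.2462
— attitude-control fault explains away the evidence for ground-station outage.

P(ground-station outage | telemetry dropout) ≈ 0.3929; P(ground-station outage | telemetry dropout, attitude-control fault) ≈ 0.2462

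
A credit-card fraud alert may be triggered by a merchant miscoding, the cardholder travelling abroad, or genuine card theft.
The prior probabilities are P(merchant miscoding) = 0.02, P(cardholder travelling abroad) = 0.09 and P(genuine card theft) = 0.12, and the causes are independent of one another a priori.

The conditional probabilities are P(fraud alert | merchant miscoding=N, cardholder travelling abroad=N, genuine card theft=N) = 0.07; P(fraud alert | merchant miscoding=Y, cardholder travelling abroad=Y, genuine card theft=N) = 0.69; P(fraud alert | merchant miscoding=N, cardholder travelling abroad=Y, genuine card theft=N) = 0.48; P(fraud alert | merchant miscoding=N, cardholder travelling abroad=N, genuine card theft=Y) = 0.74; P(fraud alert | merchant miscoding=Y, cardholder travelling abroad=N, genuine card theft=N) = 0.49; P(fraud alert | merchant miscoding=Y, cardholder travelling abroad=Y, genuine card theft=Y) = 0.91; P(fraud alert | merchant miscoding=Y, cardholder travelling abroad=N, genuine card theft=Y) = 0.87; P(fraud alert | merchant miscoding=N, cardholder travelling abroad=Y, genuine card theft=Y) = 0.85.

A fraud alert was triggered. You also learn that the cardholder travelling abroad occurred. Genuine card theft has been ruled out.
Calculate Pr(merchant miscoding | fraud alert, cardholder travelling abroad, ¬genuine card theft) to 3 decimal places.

P(fraud alert | cardholder travelling abroad, ¬genuine card theft) = 0.48*0.98 + 0.69*0.02 = 0.470400 + 0.013800 = 0.484200
Restricting to configurations with merchant miscoding present: 0.69*0.02 = 0.013800.
P(merchant miscoding | fraud alert, cardholder travelling abroad, ¬genuine card theft) = 0.013800 / 0.484200 ≈ 0.029

Pr(merchant miscoding | fraud alert, cardholder travelling abroad, ¬genuine card theft) ≈ 0.029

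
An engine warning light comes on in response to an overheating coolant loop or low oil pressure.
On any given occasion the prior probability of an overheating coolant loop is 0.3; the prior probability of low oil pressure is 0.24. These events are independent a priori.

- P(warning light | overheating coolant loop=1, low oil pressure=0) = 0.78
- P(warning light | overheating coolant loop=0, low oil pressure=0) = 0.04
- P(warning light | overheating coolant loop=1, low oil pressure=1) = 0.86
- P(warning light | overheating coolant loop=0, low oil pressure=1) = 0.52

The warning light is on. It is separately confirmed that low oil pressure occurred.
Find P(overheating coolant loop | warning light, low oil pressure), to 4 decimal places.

Weight on overheating coolant loop=true, given the evidence: 0.86*0.3 = 0.258000
The normalizing constant is 0.52*0.7 + 0.86*0.3 = 0.622000
Posterior = 0.258000 / 0.622000 ≈ 0.4148

P(overheating coolant loop | warning light, low oil pressure) ≈ 0.4148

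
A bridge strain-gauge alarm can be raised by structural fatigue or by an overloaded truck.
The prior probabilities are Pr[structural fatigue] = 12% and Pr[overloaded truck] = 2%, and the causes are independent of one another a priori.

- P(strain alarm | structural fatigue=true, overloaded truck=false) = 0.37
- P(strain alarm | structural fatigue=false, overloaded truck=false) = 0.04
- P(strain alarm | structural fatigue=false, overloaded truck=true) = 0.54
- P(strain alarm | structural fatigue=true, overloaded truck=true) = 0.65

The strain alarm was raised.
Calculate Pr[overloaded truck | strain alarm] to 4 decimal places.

Pr[overloaded truck | strain alarm] ≈ 0.1242

P(strain alarm) = 0.04·0.88·0.98 + 0.54·0.88·0.02 + 0.37·0.12·0.98 + 0.65·0.12·0.02 = 0.034496 + 0.009504 + 0.043512 + 0.001560 = 0.089072
Of this, 0.011064 comes from 0.009504 + 0.001560 (the overloaded truck=true cases).
So P(overloaded truck | strain alarm) = 0.011064/0.089072 ≈ 0.1242.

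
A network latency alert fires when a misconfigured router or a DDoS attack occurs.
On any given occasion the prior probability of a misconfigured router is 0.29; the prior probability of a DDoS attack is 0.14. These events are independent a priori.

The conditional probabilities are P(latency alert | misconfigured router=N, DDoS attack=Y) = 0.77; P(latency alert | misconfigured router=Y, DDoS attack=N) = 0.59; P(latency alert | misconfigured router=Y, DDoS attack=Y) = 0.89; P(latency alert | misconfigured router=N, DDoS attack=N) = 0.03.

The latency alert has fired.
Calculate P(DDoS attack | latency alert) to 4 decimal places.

P(DDoS attack | latency alert) ≈ 0.4051

Numerator (weight on configurations with DDoS attack): 0.076538 + 0.036134 = 0.112672
Normalizer over all consistent configurations: 0.03*0.71*0.86 + 0.77*0.71*0.14 + 0.59*0.29*0.86 + 0.89*0.29*0.14 = 0.278136
Posterior = 0.112672 / 0.278136 ≈ 0.4051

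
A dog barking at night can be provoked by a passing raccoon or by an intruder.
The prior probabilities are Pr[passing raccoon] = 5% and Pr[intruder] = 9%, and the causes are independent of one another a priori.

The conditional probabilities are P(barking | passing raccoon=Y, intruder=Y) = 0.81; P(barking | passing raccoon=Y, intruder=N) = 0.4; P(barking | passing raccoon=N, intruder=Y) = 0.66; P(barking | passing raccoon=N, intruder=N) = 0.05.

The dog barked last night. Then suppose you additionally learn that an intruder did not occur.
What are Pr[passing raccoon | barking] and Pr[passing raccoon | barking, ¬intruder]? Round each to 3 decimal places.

Pr[passing raccoon | barking] ≈ 0.180; Pr[passing raccoon | barking, ¬intruder] ≈ 0.296

P(barking) = 0.05*0.95*0.91 + 0.66*0.95*0.09 + 0.4*0.05*0.91 + 0.81*0.05*0.09 = 0.043225 + 0.056430 + 0.018200 + 0.003645 = 0.121500
The passing raccoon-present share is 0.018200 + 0.003645 = 0.021845.
P(passing raccoon | barking) = 0.021845 / 0.121500 ≈ 0.180

Now also conditioning on intruder≠true:
P(barking | ¬intruder) = 0.05*0.95 + 0.4*0.05 = 0.047500 + 0.020000 = 0.067500
Restricting to configurations with passing raccoon present: 0.4*0.05 = 0.020000.
Hence the posterior is 0.020000/0.067500 ≈ 0.296.
Ruling out intruder raises the posterior on passing raccoon — the flip side of explaining away.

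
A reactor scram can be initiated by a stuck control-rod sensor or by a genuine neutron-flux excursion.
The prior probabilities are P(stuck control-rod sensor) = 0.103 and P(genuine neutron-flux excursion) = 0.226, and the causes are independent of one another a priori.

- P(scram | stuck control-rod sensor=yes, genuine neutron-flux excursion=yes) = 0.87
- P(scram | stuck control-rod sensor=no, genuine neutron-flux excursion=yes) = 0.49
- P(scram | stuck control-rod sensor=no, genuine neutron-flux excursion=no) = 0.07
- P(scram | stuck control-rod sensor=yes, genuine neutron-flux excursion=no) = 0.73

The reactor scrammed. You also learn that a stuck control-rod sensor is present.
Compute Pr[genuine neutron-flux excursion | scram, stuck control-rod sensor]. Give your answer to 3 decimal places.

By total probability over both values of genuine neutron-flux excursion:
  P(scram | stuck control-rod sensor) = 0.73×0.774 + 0.87×0.226
        = 0.565020 + 0.196620 = 0.761640
Configurations with genuine neutron-flux excursion contribute 0.196620, so
  P(genuine neutron-flux excursion | scram, stuck control-rod sensor) = 0.196620 / 0.761640 ≈ 0.258

Pr[genuine neutron-flux excursion | scram, stuck control-rod sensor] ≈ 0.258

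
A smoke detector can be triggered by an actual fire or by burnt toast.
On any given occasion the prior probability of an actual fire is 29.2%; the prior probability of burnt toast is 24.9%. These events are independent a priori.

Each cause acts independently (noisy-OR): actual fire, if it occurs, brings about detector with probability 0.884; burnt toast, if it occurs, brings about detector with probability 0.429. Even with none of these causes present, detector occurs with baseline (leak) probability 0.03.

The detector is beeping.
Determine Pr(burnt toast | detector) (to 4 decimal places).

Under noisy-OR, P(detector | causes) = 1 − (1−0.03)·∏(1−qᵢ) over the active causes.
P(detector) = 0.03·0.708·0.751 + 0.44613·0.708·0.249 + 0.88748·0.292·0.751 + 0.935751·0.292·0.249 = 0.015951 + 0.078649 + 0.194617 + 0.068037 = 0.357254
The burnt toast-present share is 0.078649 + 0.068037 = 0.146686.
P(burnt toast | detector) = 0.146686 / 0.357254 ≈ 0.4106

Pr(burnt toast | detector) ≈ 0.4106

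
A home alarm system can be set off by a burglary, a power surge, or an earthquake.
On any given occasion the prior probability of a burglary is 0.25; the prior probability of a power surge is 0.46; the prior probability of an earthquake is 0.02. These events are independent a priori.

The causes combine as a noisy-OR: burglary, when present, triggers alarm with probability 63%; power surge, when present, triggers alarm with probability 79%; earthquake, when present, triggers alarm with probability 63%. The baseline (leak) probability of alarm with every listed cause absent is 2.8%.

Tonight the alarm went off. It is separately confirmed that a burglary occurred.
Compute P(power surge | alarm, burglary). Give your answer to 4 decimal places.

P(power surge | alarm, burglary) ≈ 0.5500

Under noisy-OR, P(alarm | causes) = 1 − (1−0.028)·∏(1−qᵢ) over the active causes.
P(alarm | burglary) = 0.64036×0.54×0.98 + 0.866933×0.54×0.02 + 0.924476×0.46×0.98 + 0.972056×0.46×0.02 = 0.338879 + 0.009363 + 0.416754 + 0.008943 = 0.773939
The power surge-present share is 0.416754 + 0.008943 = 0.425697.
So P(power surge | alarm, burglary) = 0.425697/0.773939 ≈ 0.5500.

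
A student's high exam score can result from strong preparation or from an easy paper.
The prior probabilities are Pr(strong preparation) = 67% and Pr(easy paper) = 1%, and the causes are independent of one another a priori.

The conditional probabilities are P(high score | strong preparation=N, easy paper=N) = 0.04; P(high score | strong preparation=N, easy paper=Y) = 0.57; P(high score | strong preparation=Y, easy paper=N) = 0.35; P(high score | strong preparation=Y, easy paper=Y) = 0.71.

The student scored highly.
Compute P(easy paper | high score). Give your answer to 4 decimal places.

By total probability over the 4 (strong preparation, easy paper) configurations:
  P(high score) = 0.04×0.33×0.99 + 0.57×0.33×0.01 + 0.35×0.67×0.99 + 0.71×0.67×0.01
        = 0.013068 + 0.001881 + 0.232155 + 0.004757 = 0.251861
The terms with easy paper present sum to 0.006638, so
  P(easy paper | high score) = 0.006638 / 0.251861 ≈ 0.0264

P(easy paper | high score) ≈ 0.0264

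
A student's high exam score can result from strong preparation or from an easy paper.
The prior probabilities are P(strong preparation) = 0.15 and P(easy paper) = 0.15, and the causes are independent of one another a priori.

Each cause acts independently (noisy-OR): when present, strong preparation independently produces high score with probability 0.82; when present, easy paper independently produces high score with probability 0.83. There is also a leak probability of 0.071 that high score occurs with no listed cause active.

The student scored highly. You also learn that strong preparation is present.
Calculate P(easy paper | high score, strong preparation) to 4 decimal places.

P(easy paper | high score, strong preparation) ≈ 0.1707

Under noisy-OR, P(high score | causes) = 1 − (1−0.071)·∏(1−qᵢ) over the active causes.
Enumerate both values of easy paper and weight by the priors:
  P(high score | strong preparation) = 0.83278*0.85 + 0.971573*0.15
        = 0.707863 + 0.145736 = 0.853599
The terms with easy paper present sum to 0.145736, so
  P(easy paper | high score, strong preparation) = 0.145736 / 0.853599 ≈ 0.1707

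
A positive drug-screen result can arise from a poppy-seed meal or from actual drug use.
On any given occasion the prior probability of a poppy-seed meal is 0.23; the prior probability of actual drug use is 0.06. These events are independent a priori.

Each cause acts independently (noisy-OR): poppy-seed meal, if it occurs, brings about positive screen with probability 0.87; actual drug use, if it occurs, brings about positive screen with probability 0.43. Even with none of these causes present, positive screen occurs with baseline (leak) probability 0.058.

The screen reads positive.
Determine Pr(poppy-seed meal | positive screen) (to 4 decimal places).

Pr(poppy-seed meal | positive screen) ≈ 0.7617

Under noisy-OR, P(positive screen | causes) = 1 − (1−0.058)·∏(1−qᵢ) over the active causes.
P(positive screen) = 0.058×0.77×0.94 + 0.46306×0.77×0.06 + 0.87754×0.23×0.94 + 0.930198×0.23×0.06 = 0.041980 + 0.021393 + 0.189724 + 0.012837 = 0.265934
Restricting to configurations with poppy-seed meal present: 0.189724 + 0.012837 = 0.202561.
So P(poppy-seed meal | positive screen) = 0.202561/0.265934 ≈ 0.7617.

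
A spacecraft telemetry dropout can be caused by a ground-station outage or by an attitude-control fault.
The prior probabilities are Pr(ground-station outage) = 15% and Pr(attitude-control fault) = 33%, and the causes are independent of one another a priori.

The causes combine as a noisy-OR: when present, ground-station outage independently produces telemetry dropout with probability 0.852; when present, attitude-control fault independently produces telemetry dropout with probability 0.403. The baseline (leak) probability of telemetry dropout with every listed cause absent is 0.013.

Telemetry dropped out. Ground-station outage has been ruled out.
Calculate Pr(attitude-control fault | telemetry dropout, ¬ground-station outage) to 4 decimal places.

Pr(attitude-control fault | telemetry dropout, ¬ground-station outage) ≈ 0.9396

Under noisy-OR, P(telemetry dropout | causes) = 1 − (1−0.013)·∏(1−qᵢ) over the active causes.
Sum P(telemetry dropout|·) weighted by the priors over both values of attitude-control fault:
  P(telemetry dropout | ¬ground-station outage) = 0.013*0.67 + 0.410761*0.33
        = 0.008710 + 0.135551 = 0.144261
The terms with attitude-control fault present sum to 0.135551, so
  P(attitude-control fault | telemetry dropout, ¬ground-station outage) = 0.135551 / 0.144261 ≈ 0.9396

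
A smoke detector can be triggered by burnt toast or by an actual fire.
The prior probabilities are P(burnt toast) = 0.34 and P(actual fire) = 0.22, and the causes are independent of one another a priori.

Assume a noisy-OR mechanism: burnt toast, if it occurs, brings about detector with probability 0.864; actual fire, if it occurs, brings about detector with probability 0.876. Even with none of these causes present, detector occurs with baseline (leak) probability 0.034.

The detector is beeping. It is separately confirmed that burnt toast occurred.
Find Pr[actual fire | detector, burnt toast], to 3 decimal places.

Pr[actual fire | detector, burnt toast] ≈ 0.242

Under noisy-OR, P(detector | causes) = 1 − (1−0.034)·∏(1−qᵢ) over the active causes.
For the numerator, keep only actual fire=true terms: 0.983709·0.22 = 0.216416
The normalizing constant is 0.868624·0.78 + 0.983709·0.22 = 0.893943
Posterior = 0.216416 / 0.893943 ≈ 0.242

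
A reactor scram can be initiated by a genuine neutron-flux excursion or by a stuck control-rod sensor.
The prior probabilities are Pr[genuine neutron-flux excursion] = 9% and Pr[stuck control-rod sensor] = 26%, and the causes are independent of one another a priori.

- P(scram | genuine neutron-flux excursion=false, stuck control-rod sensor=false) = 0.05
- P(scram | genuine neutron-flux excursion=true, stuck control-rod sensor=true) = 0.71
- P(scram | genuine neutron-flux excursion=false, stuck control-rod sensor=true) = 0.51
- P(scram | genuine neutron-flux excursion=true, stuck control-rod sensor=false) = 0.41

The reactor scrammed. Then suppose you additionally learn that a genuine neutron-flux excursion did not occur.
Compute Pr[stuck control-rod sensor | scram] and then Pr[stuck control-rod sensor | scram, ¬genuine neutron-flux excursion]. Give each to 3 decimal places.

Pr[stuck control-rod sensor | scram] ≈ 0.692; Pr[stuck control-rod sensor | scram, ¬genuine neutron-flux excursion] ≈ 0.782

P(scram) = 0.05×0.91×0.74 + 0.51×0.91×0.26 + 0.41×0.09×0.74 + 0.71×0.09×0.26 = 0.033670 + 0.120666 + 0.027306 + 0.016614 = 0.198256
Restricting to configurations with stuck control-rod sensor present: 0.120666 + 0.016614 = 0.137280.
P(stuck control-rod sensor | scram) = 0.137280 / 0.198256 ≈ 0.692

Now also conditioning on genuine neutron-flux excursion≠true:
P(scram | ¬genuine neutron-flux excursion) = 0.05·0.74 + 0.51·0.26 = 0.037000 + 0.132600 = 0.169600
Restricting to configurations with stuck control-rod sensor present: 0.51·0.26 = 0.132600.
P(stuck control-rod sensor | scram, ¬genuine neutron-flux excursion) = 0.132600 / 0.169600 ≈ 0.782
With genuine neutron-flux excursion excluded, stuck control-rod sensor must carry more of the explanatory weight for the scram.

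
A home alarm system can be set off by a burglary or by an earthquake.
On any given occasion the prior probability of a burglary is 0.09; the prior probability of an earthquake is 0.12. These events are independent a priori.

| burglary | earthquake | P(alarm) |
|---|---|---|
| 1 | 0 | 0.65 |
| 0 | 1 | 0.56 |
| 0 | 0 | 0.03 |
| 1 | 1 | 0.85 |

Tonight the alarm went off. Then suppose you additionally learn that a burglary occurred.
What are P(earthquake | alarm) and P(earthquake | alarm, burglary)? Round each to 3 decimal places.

P(alarm) = 0.03*0.91*0.88 + 0.56*0.91*0.12 + 0.65*0.09*0.88 + 0.85*0.09*0.12 = 0.024024 + 0.061152 + 0.051480 + 0.009180 = 0.145836
Of this, 0.070332 comes from 0.061152 + 0.009180 (the earthquake=true cases).
So P(earthquake | alarm) = 0.070332/0.145836 ≈ 0.482.

With the extra evidence:
Sum P(alarm|·) weighted by the priors over both values of earthquake:
  P(alarm | burglary) = 0.65·0.88 + 0.85·0.12
        = 0.572000 + 0.102000 = 0.674000
The terms with earthquake present sum to 0.102000, so
  P(earthquake | alarm, burglary) = 0.102000 / 0.674000 ≈ 0.151
This is intercausal reasoning (explaining away): once burglary accounts for the alarm, earthquake becomes less likely.

P(earthquake | alarm) ≈ 0.482; P(earthquake | alarm, burglary) ≈ 0.151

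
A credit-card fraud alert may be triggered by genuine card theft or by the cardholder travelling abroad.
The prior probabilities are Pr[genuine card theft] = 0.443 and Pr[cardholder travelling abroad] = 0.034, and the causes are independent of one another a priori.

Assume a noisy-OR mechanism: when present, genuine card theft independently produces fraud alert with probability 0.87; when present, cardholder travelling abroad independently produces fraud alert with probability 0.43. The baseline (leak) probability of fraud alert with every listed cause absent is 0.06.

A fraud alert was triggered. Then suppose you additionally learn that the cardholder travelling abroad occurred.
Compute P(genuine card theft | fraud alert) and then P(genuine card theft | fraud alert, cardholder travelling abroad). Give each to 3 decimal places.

Under noisy-OR, P(fraud alert | causes) = 1 − (1−0.06)·∏(1−qᵢ) over the active causes.
Numerator (weight on configurations with genuine card theft): 0.375644 + 0.014013 = 0.389657
Denominator P(fraud alert): 0.06×0.557×0.966 + 0.4642×0.557×0.034 + 0.8778×0.443×0.966 + 0.930346×0.443×0.034 = 0.430732
P(genuine card theft | fraud alert) = 0.389657/0.430732 ≈ 0.905

Now also conditioning on cardholder travelling abroad=true:
Weight on genuine card theft=true, given the evidence: 0.930346·0.443 = 0.412143
Denominator P(fraud alert | cardholder travelling abroad): 0.4642·0.557 + 0.930346·0.443 = 0.670702
Posterior = 0.412143 / 0.670702 ≈ 0.614
The drop from 0.905 to 0.614 is the explaining-away (discounting) effect.

P(genuine card theft | fraud alert) ≈ 0.905; P(genuine card theft | fraud alert, cardholder travelling abroad) ≈ 0.614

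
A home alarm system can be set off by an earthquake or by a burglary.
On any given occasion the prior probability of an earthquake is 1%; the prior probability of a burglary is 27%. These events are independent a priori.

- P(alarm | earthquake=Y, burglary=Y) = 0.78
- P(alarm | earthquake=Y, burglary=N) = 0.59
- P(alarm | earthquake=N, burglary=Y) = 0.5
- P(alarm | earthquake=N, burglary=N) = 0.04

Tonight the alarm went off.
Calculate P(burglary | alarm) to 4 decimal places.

P(burglary | alarm) ≈ 0.8034

P(alarm) = 0.04·0.99·0.73 + 0.5·0.99·0.27 + 0.59·0.01·0.73 + 0.78·0.01·0.27 = 0.028908 + 0.133650 + 0.004307 + 0.002106 = 0.168971
The burglary-present share is 0.133650 + 0.002106 = 0.135756.
Hence the posterior is 0.135756/0.168971 ≈ 0.8034.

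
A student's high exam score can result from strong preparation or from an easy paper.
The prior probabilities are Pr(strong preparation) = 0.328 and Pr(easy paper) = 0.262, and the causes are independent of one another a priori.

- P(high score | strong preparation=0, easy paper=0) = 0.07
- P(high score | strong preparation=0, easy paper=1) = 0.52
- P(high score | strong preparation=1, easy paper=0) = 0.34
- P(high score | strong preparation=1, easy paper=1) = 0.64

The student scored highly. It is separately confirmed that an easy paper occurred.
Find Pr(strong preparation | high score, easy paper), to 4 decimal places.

Pr(strong preparation | high score, easy paper) ≈ 0.3753

By total probability over both values of strong preparation:
  P(high score | easy paper) = 0.52·0.672 + 0.64·0.328
        = 0.349440 + 0.209920 = 0.559360
The terms with strong preparation present sum to 0.209920, so
  P(strong preparation | high score, easy paper) = 0.209920 / 0.559360 ≈ 0.3753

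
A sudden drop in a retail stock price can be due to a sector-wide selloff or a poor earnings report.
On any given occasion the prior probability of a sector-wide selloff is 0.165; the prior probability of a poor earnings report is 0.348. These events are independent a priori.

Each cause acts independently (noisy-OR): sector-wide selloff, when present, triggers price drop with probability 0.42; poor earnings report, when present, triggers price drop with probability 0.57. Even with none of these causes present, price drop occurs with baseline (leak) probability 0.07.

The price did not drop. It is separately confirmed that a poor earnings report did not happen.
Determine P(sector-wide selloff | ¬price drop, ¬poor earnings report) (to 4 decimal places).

Under noisy-OR, P(price drop | causes) = 1 − (1−0.07)·∏(1−qᵢ) over the active causes.
For the numerator, keep only sector-wide selloff=true terms: 0.5394×0.165 = 0.089001
Normalizer over all consistent configurations: 0.93×0.835 + 0.5394×0.165 = 0.865551
Posterior = 0.089001 / 0.865551 ≈ 0.1028

P(sector-wide selloff | ¬price drop, ¬poor earnings report) ≈ 0.1028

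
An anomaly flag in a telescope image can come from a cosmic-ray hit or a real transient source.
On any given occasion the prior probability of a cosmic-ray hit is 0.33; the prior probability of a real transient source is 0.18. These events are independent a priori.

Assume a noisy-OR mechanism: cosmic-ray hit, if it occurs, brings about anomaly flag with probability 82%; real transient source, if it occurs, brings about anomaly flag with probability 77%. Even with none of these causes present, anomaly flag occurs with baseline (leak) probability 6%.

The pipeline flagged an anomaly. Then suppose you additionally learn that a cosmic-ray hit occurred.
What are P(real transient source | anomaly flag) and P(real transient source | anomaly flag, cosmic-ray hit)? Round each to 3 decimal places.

P(real transient source | anomaly flag) ≈ 0.370; P(real transient source | anomaly flag, cosmic-ray hit) ≈ 0.203

Under noisy-OR, P(anomaly flag | causes) = 1 − (1−0.06)·∏(1−qᵢ) over the active causes.
For the numerator, keep only real transient source=true terms: 0.094526 + 0.057088 = 0.151614
Normalizer over all consistent configurations: 0.06*0.67*0.82 + 0.7838*0.67*0.18 + 0.8308*0.33*0.82 + 0.961084*0.33*0.18 = 0.409392
P(real transient source | anomaly flag) = 0.151614/0.409392 ≈ 0.370

Now also conditioning on cosmic-ray hit=true:
Sum P(anomaly flag|·) weighted by the priors over both values of real transient source:
  P(anomaly flag | cosmic-ray hit) = 0.8308*0.82 + 0.961084*0.18
        = 0.681256 + 0.172995 = 0.854251
The terms with real transient source present sum to 0.172995, so
  P(real transient source | anomaly flag, cosmic-ray hit) = 0.172995 / 0.854251 ≈ 0.203
Conditioning on cosmic-ray hit lowers the posterior on real transient source: the classic explaining-away effect in a common-effect structure.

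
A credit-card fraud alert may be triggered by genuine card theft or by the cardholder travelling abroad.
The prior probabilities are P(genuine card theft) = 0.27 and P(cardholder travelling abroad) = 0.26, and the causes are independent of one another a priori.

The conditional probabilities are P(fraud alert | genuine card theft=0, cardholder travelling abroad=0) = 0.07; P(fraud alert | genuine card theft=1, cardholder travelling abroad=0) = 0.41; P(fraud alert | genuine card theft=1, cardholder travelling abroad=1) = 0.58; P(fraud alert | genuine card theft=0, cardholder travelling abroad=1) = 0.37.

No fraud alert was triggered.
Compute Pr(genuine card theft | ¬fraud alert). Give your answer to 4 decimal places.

Sum P(¬fraud alert|·) weighted by the priors over the 4 (genuine card theft, cardholder travelling abroad) configurations:
  P(¬fraud alert) = 0.93*0.73*0.74 + 0.63*0.73*0.26 + 0.59*0.27*0.74 + 0.42*0.27*0.26
        = 0.502386 + 0.119574 + 0.117882 + 0.029484 = 0.769326
The terms with genuine card theft present sum to 0.147366, so
  P(genuine card theft | ¬fraud alert) = 0.147366 / 0.769326 ≈ 0.1916

Pr(genuine card theft | ¬fraud alert) ≈ 0.1916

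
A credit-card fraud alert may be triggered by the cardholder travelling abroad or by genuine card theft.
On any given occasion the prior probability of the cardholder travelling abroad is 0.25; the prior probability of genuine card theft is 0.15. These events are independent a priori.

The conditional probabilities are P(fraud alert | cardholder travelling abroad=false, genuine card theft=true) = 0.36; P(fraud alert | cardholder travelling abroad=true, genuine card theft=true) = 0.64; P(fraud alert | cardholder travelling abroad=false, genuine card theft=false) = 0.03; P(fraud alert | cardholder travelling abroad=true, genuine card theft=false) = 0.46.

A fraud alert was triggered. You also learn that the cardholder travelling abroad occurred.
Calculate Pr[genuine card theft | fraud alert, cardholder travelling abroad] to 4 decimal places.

Pr[genuine card theft | fraud alert, cardholder travelling abroad] ≈ 0.1971

Numerator (weight on configurations with genuine card theft): 0.64×0.15 = 0.096000
The normalizing constant is 0.46×0.85 + 0.64×0.15 = 0.487000
Posterior = 0.096000 / 0.487000 ≈ 0.1971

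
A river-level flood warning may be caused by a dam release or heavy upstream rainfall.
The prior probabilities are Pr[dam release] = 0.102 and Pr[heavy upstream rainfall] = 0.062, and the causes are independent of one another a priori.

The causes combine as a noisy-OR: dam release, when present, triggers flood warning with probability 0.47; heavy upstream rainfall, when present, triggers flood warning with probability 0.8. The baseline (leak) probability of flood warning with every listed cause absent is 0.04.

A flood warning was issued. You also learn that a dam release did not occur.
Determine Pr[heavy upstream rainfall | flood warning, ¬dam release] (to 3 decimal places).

Pr[heavy upstream rainfall | flood warning, ¬dam release] ≈ 0.572

Under noisy-OR, P(flood warning | causes) = 1 − (1−0.04)·∏(1−qᵢ) over the active causes.
P(flood warning | ¬dam release) = 0.04×0.938 + 0.808×0.062 = 0.037520 + 0.050096 = 0.087616
Of this, 0.050096 comes from 0.808×0.062 (the heavy upstream rainfall=true cases).
P(heavy upstream rainfall | flood warning, ¬dam release) = 0.050096 / 0.087616 ≈ 0.572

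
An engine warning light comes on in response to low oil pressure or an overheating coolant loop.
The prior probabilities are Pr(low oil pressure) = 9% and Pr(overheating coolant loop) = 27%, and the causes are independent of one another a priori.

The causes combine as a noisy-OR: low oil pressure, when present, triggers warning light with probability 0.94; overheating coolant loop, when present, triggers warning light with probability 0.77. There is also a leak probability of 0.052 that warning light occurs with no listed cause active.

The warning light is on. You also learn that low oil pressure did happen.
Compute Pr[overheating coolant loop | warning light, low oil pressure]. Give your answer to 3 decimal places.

Pr[overheating coolant loop | warning light, low oil pressure] ≈ 0.279

Under noisy-OR, P(warning light | causes) = 1 − (1−0.052)·∏(1−qᵢ) over the active causes.
Weight on overheating coolant loop=true, given the evidence: 0.986918*0.27 = 0.266468
The normalizing constant is 0.94312*0.73 + 0.986918*0.27 = 0.954946
Posterior = 0.266468 / 0.954946 ≈ 0.279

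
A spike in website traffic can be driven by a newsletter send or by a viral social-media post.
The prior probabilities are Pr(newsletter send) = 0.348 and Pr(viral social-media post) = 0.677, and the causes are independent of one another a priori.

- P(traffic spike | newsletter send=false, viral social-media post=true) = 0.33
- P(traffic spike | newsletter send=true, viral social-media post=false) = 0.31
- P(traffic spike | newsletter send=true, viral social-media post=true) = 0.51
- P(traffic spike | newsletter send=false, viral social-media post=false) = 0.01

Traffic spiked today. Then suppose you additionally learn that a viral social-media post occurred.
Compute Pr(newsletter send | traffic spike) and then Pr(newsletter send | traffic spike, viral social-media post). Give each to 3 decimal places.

For the numerator, keep only newsletter send=true terms: 0.034845 + 0.120154 = 0.154999
The normalizing constant is 0.01·0.652·0.323 + 0.33·0.652·0.677 + 0.31·0.348·0.323 + 0.51·0.348·0.677 = 0.302768
P(newsletter send | traffic spike) = 0.154999/0.302768 ≈ 0.512

With the extra evidence:
For the numerator, keep only newsletter send=true terms: 0.51*0.348 = 0.177480
Denominator P(traffic spike | viral social-media post): 0.33*0.652 + 0.51*0.348 = 0.392640
P(newsletter send | traffic spike, viral social-media post) = 0.177480/0.392640 ≈ 0.452
Conditioning on viral social-media post lowers the posterior on newsletter send: the classic explaining-away effect in a common-effect structure.

Pr(newsletter send | traffic spike) ≈ 0.512; Pr(newsletter send | traffic spike, viral social-media post) ≈ 0.452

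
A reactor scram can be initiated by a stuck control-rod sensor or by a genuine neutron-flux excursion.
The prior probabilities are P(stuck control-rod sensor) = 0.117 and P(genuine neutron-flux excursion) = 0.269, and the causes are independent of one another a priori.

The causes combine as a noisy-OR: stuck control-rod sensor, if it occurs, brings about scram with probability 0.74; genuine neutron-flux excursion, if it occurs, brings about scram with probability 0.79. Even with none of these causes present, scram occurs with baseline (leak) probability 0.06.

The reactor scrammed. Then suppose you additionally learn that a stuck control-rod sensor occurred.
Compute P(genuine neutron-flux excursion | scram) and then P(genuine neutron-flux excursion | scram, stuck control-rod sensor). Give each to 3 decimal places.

Under noisy-OR, P(scram | causes) = 1 − (1−0.06)·∏(1−qᵢ) over the active causes.
P(scram) = 0.06×0.883×0.731 + 0.8026×0.883×0.269 + 0.7556×0.117×0.731 + 0.948676×0.117×0.269 = 0.038728 + 0.190639 + 0.064624 + 0.029858 = 0.323849
Of this, 0.220497 comes from 0.190639 + 0.029858 (the genuine neutron-flux excursion=true cases).
P(genuine neutron-flux excursion | scram) = 0.220497 / 0.323849 ≈ 0.681

Now also conditioning on stuck control-rod sensor=true:
Enumerate both values of genuine neutron-flux excursion and weight by the priors:
  P(scram | stuck control-rod sensor) = 0.7556*0.731 + 0.948676*0.269
        = 0.552344 + 0.255194 = 0.807538
Keeping only the genuine neutron-flux excursion-present terms gives 0.255194, so
  P(genuine neutron-flux excursion | scram, stuck control-rod sensor) = 0.255194 / 0.807538 ≈ 0.316
Conditioning on stuck control-rod sensor lowers the posterior on genuine neutron-flux excursion: the classic explaining-away effect in a common-effect structure.

P(genuine neutron-flux excursion | scram) ≈ 0.681; P(genuine neutron-flux excursion | scram, stuck control-rod sensor) ≈ 0.316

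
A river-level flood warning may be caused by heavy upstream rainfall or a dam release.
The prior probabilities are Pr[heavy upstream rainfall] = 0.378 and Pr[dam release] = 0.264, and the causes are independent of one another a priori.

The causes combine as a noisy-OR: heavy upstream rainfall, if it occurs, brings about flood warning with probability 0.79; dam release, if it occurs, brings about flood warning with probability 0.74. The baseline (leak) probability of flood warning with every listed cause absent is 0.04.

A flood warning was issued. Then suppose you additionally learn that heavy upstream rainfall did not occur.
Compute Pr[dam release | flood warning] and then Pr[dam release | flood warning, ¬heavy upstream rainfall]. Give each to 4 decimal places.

Pr[dam release | flood warning] ≈ 0.4753; Pr[dam release | flood warning, ¬heavy upstream rainfall] ≈ 0.8706

Under noisy-OR, P(flood warning | causes) = 1 − (1−0.04)·∏(1−qᵢ) over the active causes.
Sum P(flood warning|·) weighted by the priors over the 4 (heavy upstream rainfall, dam release) configurations:
  P(flood warning) = 0.04·0.622·0.736 + 0.7504·0.622·0.264 + 0.7984·0.378·0.736 + 0.947584·0.378·0.264
        = 0.018312 + 0.123222 + 0.222121 + 0.094561 = 0.458216
The terms with dam release present sum to 0.217783, so
  P(dam release | flood warning) = 0.217783 / 0.458216 ≈ 0.4753

With the extra evidence:
Sum P(flood warning|·) weighted by the priors over both values of dam release:
  P(flood warning | ¬heavy upstream rainfall) = 0.04*0.736 + 0.7504*0.264
        = 0.029440 + 0.198106 = 0.227546
The terms with dam release present sum to 0.198106, so
  P(dam release | flood warning, ¬heavy upstream rainfall) = 0.198106 / 0.227546 ≈ 0.8706
Ruling out heavy upstream rainfall raises the posterior on dam release — the flip side of explaining away.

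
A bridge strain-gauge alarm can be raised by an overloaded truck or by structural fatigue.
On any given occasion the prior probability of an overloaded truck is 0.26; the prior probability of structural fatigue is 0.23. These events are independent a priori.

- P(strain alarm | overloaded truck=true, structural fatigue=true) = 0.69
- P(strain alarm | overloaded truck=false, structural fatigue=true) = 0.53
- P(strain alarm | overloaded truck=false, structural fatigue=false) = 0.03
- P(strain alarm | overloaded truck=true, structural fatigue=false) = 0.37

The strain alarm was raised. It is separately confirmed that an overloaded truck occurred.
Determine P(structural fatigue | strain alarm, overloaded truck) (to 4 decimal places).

P(strain alarm | overloaded truck) = 0.37·0.77 + 0.69·0.23 = 0.284900 + 0.158700 = 0.443600
Of this, 0.158700 comes from 0.69·0.23 (the structural fatigue=true cases).
So P(structural fatigue | strain alarm, overloaded truck) = 0.158700/0.443600 ≈ 0.3578.

P(structural fatigue | strain alarm, overloaded truck) ≈ 0.3578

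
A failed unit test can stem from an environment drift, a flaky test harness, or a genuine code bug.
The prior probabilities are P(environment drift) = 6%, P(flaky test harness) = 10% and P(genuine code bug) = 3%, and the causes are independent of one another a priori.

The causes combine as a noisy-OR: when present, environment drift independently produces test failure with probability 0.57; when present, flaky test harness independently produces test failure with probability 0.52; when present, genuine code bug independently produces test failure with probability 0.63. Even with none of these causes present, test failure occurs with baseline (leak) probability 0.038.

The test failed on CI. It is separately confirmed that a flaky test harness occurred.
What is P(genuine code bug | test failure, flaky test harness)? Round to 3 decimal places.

Under noisy-OR, P(test failure | causes) = 1 − (1−0.038)·∏(1−qᵢ) over the active causes.
Numerator (weight on configurations with genuine code bug): 0.023382 + 0.001668 = 0.025050
Denominator P(test failure | flaky test harness): 0.53824·0.94·0.97 + 0.829149·0.94·0.03 + 0.801443·0.06·0.97 + 0.926534·0.06·0.03 = 0.562461
P(genuine code bug | test failure, flaky test harness) = 0.025050/0.562461 ≈ 0.045

P(genuine code bug | test failure, flaky test harness) ≈ 0.045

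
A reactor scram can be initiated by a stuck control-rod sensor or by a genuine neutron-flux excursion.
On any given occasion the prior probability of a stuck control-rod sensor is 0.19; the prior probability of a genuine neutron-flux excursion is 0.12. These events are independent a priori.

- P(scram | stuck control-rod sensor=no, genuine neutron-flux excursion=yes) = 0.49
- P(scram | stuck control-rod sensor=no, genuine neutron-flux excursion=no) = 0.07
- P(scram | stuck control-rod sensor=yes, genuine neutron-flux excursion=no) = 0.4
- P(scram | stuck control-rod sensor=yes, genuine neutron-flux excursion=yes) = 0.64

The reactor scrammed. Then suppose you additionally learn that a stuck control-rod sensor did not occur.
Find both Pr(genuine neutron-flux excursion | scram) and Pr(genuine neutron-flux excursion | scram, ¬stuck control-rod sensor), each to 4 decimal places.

Numerator (weight on configurations with genuine neutron-flux excursion): 0.047628 + 0.014592 = 0.062220
Denominator P(scram): 0.07·0.81·0.88 + 0.49·0.81·0.12 + 0.4·0.19·0.88 + 0.64·0.19·0.12 = 0.178996
P(genuine neutron-flux excursion | scram) = 0.062220/0.178996 ≈ 0.3476

Now also conditioning on stuck control-rod sensor≠true:
Numerator (weight on configurations with genuine neutron-flux excursion): 0.49·0.12 = 0.058800
The normalizing constant is 0.07·0.88 + 0.49·0.12 = 0.120400
Posterior = 0.058800 / 0.120400 ≈ 0.4884
Ruling out stuck control-rod sensor raises the posterior on genuine neutron-flux excursion — the flip side of explaining away.

Pr(genuine neutron-flux excursion | scram) ≈ 0.3476; Pr(genuine neutron-flux excursion | scram, ¬stuck control-rod sensor) ≈ 0.4884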